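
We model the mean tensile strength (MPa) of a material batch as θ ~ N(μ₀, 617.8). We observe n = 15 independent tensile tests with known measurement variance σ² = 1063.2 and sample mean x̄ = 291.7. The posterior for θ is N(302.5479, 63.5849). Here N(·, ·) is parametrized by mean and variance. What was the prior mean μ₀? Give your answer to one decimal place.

μ₀ = 397.1

The posterior mean is a precision-weighted average: μ_n = (τ₀μ₀ + τ_data·x̄)/(τ₀+τ_data), with τ₀=1/σ₀² and τ_data=n/σ².
Here τ₀ = 1/617.8 = 0.001619 and τ_data = 15/1063.2 = 0.014108, so τ_n = 0.015727.
Rearranging for μ₀: μ₀ = (μ_n·τ_n − τ_data·x̄)/τ₀ = (302.5479·0.015727 − 0.014108·291.7) / 0.001619 = 0.642867/0.001619 ≈ 397.1.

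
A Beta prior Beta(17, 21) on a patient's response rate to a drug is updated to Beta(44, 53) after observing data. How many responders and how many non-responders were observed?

27 responders and 32 non-responders

Beta is conjugate to the binomial likelihood: posterior = Beta(α+s, β+f).
So s = 44 − 17 = 27 and f = 53 − 21 = 32.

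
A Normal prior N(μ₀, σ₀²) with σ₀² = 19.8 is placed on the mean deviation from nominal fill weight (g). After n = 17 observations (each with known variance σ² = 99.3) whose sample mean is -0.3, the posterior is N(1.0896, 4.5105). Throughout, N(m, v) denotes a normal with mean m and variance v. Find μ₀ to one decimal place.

With known observation variance, the Normal–Normal posterior has precision τ_n = τ₀ + n/σ² and mean μ_n = (τ₀μ₀ + (n/σ²)x̄)/τ_n.
Here τ₀ = 1/19.8 = 0.050505 and τ_data = 17/99.3 = 0.171198, so τ_n = 0.221703.
Rearranging for μ₀: μ₀ = (μ_n·τ_n − τ_data·x̄)/τ₀ = (1.0896·0.221703 − 0.171198·-0.3) / 0.050505 = 0.292927/0.050505 ≈ 5.8.

μ₀ = 5.8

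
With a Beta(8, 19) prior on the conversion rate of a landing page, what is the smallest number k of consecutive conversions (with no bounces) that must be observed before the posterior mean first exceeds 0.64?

After k conversions and 0 bounces the posterior is Beta(8+k, 19), with mean (8+k)/(8+19+k).
Set (8+k)/(27+k) > 0.64 and solve: k > (0.64·27 − 8)/(1 − 0.64) = 25.778.
The smallest integer exceeding 25.778 is 26, and checking k=26: (34)/(53) = 0.6415 > 0.64.

k = 26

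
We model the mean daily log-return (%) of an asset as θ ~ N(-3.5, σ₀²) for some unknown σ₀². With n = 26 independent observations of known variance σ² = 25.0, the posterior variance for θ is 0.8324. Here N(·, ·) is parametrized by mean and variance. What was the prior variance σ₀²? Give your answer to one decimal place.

σ₀² = 6.2

For the Normal–Normal model with known σ², precisions add: τ_n = τ₀ + n/σ².
So 1/σ₀² = 1/0.8324 − 26/25.0 = 1.201346 − 1.040000 = 0.161346.
Hence σ₀² = 1/0.161346 ≈ 6.2.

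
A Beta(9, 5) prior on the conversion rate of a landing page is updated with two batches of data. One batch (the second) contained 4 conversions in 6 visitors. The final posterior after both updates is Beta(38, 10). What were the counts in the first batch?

25 conversions and 3 bounces

Because Beta–binomial updating is additive in the counts, the combined data contributed (α_post−α_prior, β_post−β_prior) successes and failures.
Total across both batches: 38−9=29 conversions, 10−5=5 bounces.
Subtract the second batch: 29−4=25 conversions and 5−2=3 bounces.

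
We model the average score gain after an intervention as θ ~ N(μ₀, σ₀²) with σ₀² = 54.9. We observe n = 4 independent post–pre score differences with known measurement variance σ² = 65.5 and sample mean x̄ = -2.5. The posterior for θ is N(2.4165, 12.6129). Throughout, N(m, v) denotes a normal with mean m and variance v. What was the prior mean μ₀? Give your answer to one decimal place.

With known observation variance, the Normal–Normal posterior has precision τ_n = τ₀ + n/σ² and mean μ_n = (τ₀μ₀ + (n/σ²)x̄)/τ_n.
Here τ₀ = 1/54.9 = 0.018215 and τ_data = 4/65.5 = 0.061069, so τ_n = 0.079284.
Rearranging for μ₀: μ₀ = (μ_n·τ_n − τ_data·x̄)/τ₀ = (2.4165·0.079284 − 0.061069·-2.5) / 0.018215 = 0.344262/0.018215 ≈ 18.9.

μ₀ = 18.9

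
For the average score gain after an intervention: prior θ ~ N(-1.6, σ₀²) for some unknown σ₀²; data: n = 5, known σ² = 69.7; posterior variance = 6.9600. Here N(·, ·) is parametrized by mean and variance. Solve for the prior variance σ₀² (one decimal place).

σ₀² = 13.9

Posterior precision equals prior precision plus data precision: 1/σ_n² = 1/σ₀² + n/σ².
So 1/σ₀² = 1/6.9600 − 5/69.7 = 0.143678 − 0.071736 = 0.071942.
Hence σ₀² = 1/0.071942 ≈ 13.9.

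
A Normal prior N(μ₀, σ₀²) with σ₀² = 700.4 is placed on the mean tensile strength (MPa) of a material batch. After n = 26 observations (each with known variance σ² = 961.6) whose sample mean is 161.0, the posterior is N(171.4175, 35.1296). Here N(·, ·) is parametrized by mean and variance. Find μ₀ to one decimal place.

μ₀ = 368.7

The posterior mean is a precision-weighted average: μ_n = (τ₀μ₀ + τ_data·x̄)/(τ₀+τ_data), with τ₀=1/σ₀² and τ_data=n/σ².
Here τ₀ = 1/700.4 = 0.001428 and τ_data = 26/961.6 = 0.027038, so τ_n = 0.028466.
Rearranging for μ₀: μ₀ = (μ_n·τ_n − τ_data·x̄)/τ₀ = (171.4175·0.028466 − 0.027038·161.0) / 0.001428 = 0.526453/0.001428 ≈ 368.7.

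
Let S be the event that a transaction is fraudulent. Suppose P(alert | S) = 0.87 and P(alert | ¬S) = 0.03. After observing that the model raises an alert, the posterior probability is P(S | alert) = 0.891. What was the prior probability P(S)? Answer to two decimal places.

P(S) = 0.22

In odds form, posterior odds = prior odds × likelihood ratio, so prior odds = posterior odds ÷ LR.
Posterior odds = 0.891/(1−0.891) = 8.1743. LR = 0.87/0.03 = 29.0000.
Prior odds = 8.1743/29.0000 = 0.2819, so P(S) = 0.2819/(1+0.2819) ≈ 0.22.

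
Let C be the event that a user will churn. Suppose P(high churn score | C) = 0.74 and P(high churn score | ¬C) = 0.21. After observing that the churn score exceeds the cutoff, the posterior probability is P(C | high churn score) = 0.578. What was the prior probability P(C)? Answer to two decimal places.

In odds form, posterior odds = prior odds × likelihood ratio, so prior odds = posterior odds ÷ LR.
Posterior odds = 0.578/(1−0.578) = 1.3697. LR = 0.74/0.21 = 3.5238.
Prior odds = 1.3697/3.5238 = 0.3887, so P(C) = 0.3887/(1+0.3887) ≈ 0.28.

P(C) = 0.28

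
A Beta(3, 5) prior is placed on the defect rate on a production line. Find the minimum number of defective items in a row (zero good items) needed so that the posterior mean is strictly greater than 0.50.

k = 3

After k defective items and 0 good items the posterior is Beta(3+k, 5), with mean (3+k)/(3+5+k).
Set (3+k)/(8+k) > 0.50 and solve: k > (0.50·8 − 3)/(1 − 0.50) = 2.000.
The smallest integer exceeding 2.000 is 3.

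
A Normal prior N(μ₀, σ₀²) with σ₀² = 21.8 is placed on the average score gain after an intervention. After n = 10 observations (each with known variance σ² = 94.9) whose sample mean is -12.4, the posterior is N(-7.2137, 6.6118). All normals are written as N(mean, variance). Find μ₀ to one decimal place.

The posterior mean is a precision-weighted average: μ_n = (τ₀μ₀ + τ_data·x̄)/(τ₀+τ_data), with τ₀=1/σ₀² and τ_data=n/σ².
Here τ₀ = 1/21.8 = 0.045872 and τ_data = 10/94.9 = 0.105374, so τ_n = 0.151246.
Rearranging for μ₀: μ₀ = (μ_n·τ_n − τ_data·x̄)/τ₀ = (-7.2137·0.151246 − 0.105374·-12.4) / 0.045872 = 0.215594/0.045872 ≈ 4.7.

μ₀ = 4.7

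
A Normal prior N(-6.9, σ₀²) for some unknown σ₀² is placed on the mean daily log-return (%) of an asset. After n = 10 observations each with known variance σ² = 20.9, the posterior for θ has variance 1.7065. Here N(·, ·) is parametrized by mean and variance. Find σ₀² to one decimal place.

For the Normal–Normal model with known σ², precisions add: τ_n = τ₀ + n/σ².
So 1/σ₀² = 1/1.7065 − 10/20.9 = 0.585995 − 0.478469 = 0.107526.
Hence σ₀² = 1/0.107526 ≈ 9.3.

σ₀² = 9.3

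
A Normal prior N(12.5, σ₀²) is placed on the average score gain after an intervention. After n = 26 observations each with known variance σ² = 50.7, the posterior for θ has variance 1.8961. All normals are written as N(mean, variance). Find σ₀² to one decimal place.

Posterior precision equals prior precision plus data precision: 1/σ_n² = 1/σ₀² + n/σ².
So 1/σ₀² = 1/1.8961 − 26/50.7 = 0.527398 − 0.512821 = 0.014577.
Hence σ₀² = 1/0.014577 ≈ 68.6.

σ₀² = 68.6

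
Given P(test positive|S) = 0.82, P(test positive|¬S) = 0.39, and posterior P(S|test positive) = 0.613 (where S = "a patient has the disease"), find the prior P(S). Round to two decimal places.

P(S) = 0.43

Bayes' rule in odds form gives O(S|E) = O(S)·[P(E|S)/P(E|¬S)], hence O(S) = O(S|E)/LR.
Posterior odds = 0.613/(1−0.613) = 1.5840. LR = 0.82/0.39 = 2.1026.
Prior odds = 1.5840/2.1026 = 0.7534, so P(S) = 0.7534/(1+0.7534) ≈ 0.43.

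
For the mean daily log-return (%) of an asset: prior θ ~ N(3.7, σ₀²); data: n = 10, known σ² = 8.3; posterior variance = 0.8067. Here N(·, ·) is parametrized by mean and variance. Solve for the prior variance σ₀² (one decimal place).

σ₀² = 28.7

Posterior precision equals prior precision plus data precision: 1/σ_n² = 1/σ₀² + n/σ².
So 1/σ₀² = 1/0.8067 − 10/8.3 = 1.239618 − 1.204819 = 0.034799.
Hence σ₀² = 1/0.034799 ≈ 28.7.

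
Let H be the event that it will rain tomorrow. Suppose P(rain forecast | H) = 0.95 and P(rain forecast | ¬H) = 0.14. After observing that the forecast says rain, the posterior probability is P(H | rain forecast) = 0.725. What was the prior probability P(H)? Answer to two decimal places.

P(H) = 0.28

In odds form, posterior odds = prior odds × likelihood ratio, so prior odds = posterior odds ÷ LR.
Posterior odds = 0.725/(1−0.725) = 2.6364. LR = 0.95/0.14 = 6.7857.
Prior odds = 2.6364/6.7857 = 0.3885, so P(H) = 0.3885/(1+0.3885) ≈ 0.28.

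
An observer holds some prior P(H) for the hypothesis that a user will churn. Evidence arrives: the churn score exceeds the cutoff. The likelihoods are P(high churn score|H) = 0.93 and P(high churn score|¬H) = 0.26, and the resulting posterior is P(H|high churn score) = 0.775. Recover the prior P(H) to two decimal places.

P(H) = 0.49

Bayes' rule in odds form gives O(H|E) = O(H)·[P(E|H)/P(E|¬H)], hence O(H) = O(H|E)/LR.
Posterior odds = 0.775/(1−0.775) = 3.4444. LR = 0.93/0.26 = 3.5769.
Prior odds = 3.4444/3.5769 = 0.9630, so P(H) = 0.9630/(1+0.9630) ≈ 0.49.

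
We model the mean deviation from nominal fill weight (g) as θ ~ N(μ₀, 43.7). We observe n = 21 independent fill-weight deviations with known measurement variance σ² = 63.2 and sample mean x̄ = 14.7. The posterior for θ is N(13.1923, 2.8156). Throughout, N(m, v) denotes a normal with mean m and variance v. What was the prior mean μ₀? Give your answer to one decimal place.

With known observation variance, the Normal–Normal posterior has precision τ_n = τ₀ + n/σ² and mean μ_n = (τ₀μ₀ + (n/σ²)x̄)/τ_n.
Here τ₀ = 1/43.7 = 0.022883 and τ_data = 21/63.2 = 0.332278, so τ_n = 0.355161.
Rearranging for μ₀: μ₀ = (μ_n·τ_n − τ_data·x̄)/τ₀ = (13.1923·0.355161 − 0.332278·14.7) / 0.022883 = -0.199096/0.022883 ≈ -8.7.

μ₀ = -8.7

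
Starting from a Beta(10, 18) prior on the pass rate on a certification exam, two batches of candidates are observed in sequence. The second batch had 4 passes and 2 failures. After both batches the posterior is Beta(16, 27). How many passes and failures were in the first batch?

Because Beta–binomial updating is additive in the counts, the combined data contributed (α_post−α_prior, β_post−β_prior) successes and failures.
Total across both batches: 16−10=6 passes, 27−18=9 failures.
Subtract the second batch: 6−4=2 passes and 9−2=7 failures.

2 passes and 7 failures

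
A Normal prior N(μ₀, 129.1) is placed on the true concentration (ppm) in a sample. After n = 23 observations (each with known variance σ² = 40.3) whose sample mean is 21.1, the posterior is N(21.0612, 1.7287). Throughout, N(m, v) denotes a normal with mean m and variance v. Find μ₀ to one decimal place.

μ₀ = 18.2

With known observation variance, the Normal–Normal posterior has precision τ_n = τ₀ + n/σ² and mean μ_n = (τ₀μ₀ + (n/σ²)x̄)/τ_n.
Here τ₀ = 1/129.1 = 0.007746 and τ_data = 23/40.3 = 0.570720, so τ_n = 0.578466.
Rearranging for μ₀: μ₀ = (μ_n·τ_n − τ_data·x̄)/τ₀ = (21.0612·0.578466 − 0.570720·21.1) / 0.007746 = 0.140996/0.007746 ≈ 18.2.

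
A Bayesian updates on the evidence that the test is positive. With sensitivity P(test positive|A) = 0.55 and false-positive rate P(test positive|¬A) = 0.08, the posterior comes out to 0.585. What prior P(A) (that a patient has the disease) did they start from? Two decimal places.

In odds form, posterior odds = prior odds × likelihood ratio, so prior odds = posterior odds ÷ LR.
Posterior odds = 0.585/(1−0.585) = 1.4096. LR = 0.55/0.08 = 6.8750.
Prior odds = 1.4096/6.8750 = 0.2050, so P(A) = 0.2050/(1+0.2050) ≈ 0.17.

P(A) = 0.17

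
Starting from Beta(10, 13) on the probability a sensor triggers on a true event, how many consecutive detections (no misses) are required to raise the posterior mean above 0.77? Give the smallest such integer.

After k detections and 0 misses the posterior is Beta(10+k, 13), with mean (10+k)/(10+13+k).
Set (10+k)/(23+k) > 0.77 and solve: k > (0.77·23 − 10)/(1 − 0.77) = 33.522.
The smallest integer exceeding 33.522 is 34.

k = 34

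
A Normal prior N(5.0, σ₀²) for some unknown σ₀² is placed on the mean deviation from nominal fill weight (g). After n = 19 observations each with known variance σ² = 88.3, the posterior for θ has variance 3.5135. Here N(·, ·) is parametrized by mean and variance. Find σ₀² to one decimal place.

σ₀² = 14.4

For the Normal–Normal model with known σ², precisions add: τ_n = τ₀ + n/σ².
So 1/σ₀² = 1/3.5135 − 19/88.3 = 0.284616 − 0.215176 = 0.069440.
Hence σ₀² = 1/0.069440 ≈ 14.4.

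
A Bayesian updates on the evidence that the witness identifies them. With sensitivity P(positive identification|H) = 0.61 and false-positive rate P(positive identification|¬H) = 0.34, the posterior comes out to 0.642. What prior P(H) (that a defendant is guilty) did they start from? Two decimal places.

Bayes' rule in odds form gives O(H|E) = O(H)·[P(E|H)/P(E|¬H)], hence O(H) = O(H|E)/LR.
Posterior odds = 0.642/(1−0.642) = 1.7933. LR = 0.61/0.34 = 1.7941.
Prior odds = 1.7933/1.7941 = 0.9996, so P(H) = 0.9996/(1+0.9996) ≈ 0.50.

P(H) = 0.50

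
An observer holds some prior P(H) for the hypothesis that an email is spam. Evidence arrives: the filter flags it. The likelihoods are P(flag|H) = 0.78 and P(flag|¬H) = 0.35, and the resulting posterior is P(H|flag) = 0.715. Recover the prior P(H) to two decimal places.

P(H) = 0.53

In odds form, posterior odds = prior odds × likelihood ratio, so prior odds = posterior odds ÷ LR.
Posterior odds = 0.715/(1−0.715) = 2.5088. LR = 0.78/0.35 = 2.2286.
Prior odds = 2.5088/2.2286 = 1.1257, so P(H) = 1.1257/(1+1.1257) ≈ 0.53.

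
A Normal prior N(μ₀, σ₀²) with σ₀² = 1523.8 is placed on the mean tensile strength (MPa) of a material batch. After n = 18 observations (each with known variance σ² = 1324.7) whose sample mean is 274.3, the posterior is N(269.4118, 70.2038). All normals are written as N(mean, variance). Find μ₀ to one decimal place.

μ₀ = 168.2

With known observation variance, the Normal–Normal posterior has precision τ_n = τ₀ + n/σ² and mean μ_n = (τ₀μ₀ + (n/σ²)x̄)/τ_n.
Here τ₀ = 1/1523.8 = 0.000656 and τ_data = 18/1324.7 = 0.013588, so τ_n = 0.014244.
Rearranging for μ₀: μ₀ = (μ_n·τ_n − τ_data·x̄)/τ₀ = (269.4118·0.014244 − 0.013588·274.3) / 0.000656 = 0.110313/0.000656 ≈ 168.2.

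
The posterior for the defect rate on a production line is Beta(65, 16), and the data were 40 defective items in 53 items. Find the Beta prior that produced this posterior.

Beta is conjugate to the binomial likelihood: posterior = Beta(a+s, b+f).
So a = 65 − 40 = 25 and b = 16 − 13 = 3.

Beta(25, 3)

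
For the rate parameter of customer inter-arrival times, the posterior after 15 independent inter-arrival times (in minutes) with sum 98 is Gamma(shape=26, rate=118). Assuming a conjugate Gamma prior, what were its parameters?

Gamma(shape=11, rate=20)

Gamma–exponential conjugacy: posterior shape = α + n, posterior rate = β + Σtᵢ.
So α = 26 − 15 = 11 and β = 118 − 98 = 20.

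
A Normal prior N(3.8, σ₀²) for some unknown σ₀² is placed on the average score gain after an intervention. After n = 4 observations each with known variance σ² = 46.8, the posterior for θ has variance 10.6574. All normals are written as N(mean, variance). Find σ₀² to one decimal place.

σ₀² = 119.6

Posterior precision equals prior precision plus data precision: 1/σ_n² = 1/σ₀² + n/σ².
So 1/σ₀² = 1/10.6574 − 4/46.8 = 0.093832 − 0.085470 = 0.008362.
Hence σ₀² = 1/0.008362 ≈ 119.6.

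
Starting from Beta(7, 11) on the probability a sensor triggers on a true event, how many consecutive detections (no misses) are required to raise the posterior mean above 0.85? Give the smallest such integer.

k = 56

After k detections and 0 misses the posterior is Beta(7+k, 11), with mean (7+k)/(7+11+k).
Set (7+k)/(18+k) > 0.85 and solve: k > (0.85·18 − 7)/(1 − 0.85) = 55.333.
The smallest integer exceeding 55.333 is 56.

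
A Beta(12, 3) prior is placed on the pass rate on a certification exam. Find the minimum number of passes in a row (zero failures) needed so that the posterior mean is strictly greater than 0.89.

k = 13

After k passes and 0 failures the posterior is Beta(12+k, 3), with mean (12+k)/(12+3+k).
Set (12+k)/(15+k) > 0.89 and solve: k > (0.89·15 − 12)/(1 − 0.89) = 12.273.
The smallest integer exceeding 12.273 is 13, and checking k=13: (25)/(28) = 0.8929 > 0.89.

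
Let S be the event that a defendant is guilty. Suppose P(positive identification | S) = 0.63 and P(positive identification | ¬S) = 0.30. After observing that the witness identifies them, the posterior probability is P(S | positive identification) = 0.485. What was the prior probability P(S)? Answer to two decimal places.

Bayes' rule in odds form gives O(S|E) = O(S)·[P(E|S)/P(E|¬S)], hence O(S) = O(S|E)/LR.
Posterior odds = 0.485/(1−0.485) = 0.9417. LR = 0.63/0.30 = 2.1000.
Prior odds = 0.9417/2.1000 = 0.4484, so P(S) = 0.4484/(1+0.4484) ≈ 0.31.

P(S) = 0.31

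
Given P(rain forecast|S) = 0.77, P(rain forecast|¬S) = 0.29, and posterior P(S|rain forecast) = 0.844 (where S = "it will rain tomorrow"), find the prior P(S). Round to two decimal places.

In odds form, posterior odds = prior odds × likelihood ratio, so prior odds = posterior odds ÷ LR.
Posterior odds = 0.844/(1−0.844) = 5.4103. LR = 0.77/0.29 = 2.6552.
Prior odds = 5.4103/2.6552 = 2.0376, so P(S) = 2.0376/(1+2.0376) ≈ 0.67.

P(S) = 0.67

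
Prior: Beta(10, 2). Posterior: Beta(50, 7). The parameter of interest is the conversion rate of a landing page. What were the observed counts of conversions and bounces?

40 conversions and 5 bounces

Beta is conjugate to the binomial likelihood: posterior = Beta(a+s, b+f).
Match parameters: s=50−10=40, f=7−2=5.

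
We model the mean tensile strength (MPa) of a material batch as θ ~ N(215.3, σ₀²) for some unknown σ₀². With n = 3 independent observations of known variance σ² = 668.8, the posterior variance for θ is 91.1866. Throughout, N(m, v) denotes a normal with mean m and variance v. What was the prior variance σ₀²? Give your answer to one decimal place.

σ₀² = 154.3

Posterior precision equals prior precision plus data precision: 1/σ_n² = 1/σ₀² + n/σ².
So 1/σ₀² = 1/91.1866 − 3/668.8 = 0.010967 − 0.004486 = 0.006481.
Hence σ₀² = 1/0.006481 ≈ 154.3.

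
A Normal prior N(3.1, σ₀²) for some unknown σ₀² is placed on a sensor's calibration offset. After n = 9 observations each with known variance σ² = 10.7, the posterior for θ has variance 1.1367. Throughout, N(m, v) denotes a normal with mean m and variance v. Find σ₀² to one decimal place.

For the Normal–Normal model with known σ², precisions add: τ_n = τ₀ + n/σ².
So 1/σ₀² = 1/1.1367 − 9/10.7 = 0.879740 − 0.841121 = 0.038619.
Hence σ₀² = 1/0.038619 ≈ 25.9.

σ₀² = 25.9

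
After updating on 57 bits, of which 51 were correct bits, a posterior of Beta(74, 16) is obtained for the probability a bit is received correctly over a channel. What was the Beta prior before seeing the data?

Beta(23, 10)

A Beta(a, b) prior with s successes and f failures in binomial data gives a Beta(a+s, b+f) posterior.
Subtract the data counts: 74−51=23, 16−6=10.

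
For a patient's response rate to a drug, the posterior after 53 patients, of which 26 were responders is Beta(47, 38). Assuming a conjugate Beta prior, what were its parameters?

A Beta(α, β) prior with s successes and f failures in binomial data gives a Beta(α+s, β+f) posterior.
So α = 47 − 26 = 21 and β = 38 − 27 = 11.

Beta(21, 11)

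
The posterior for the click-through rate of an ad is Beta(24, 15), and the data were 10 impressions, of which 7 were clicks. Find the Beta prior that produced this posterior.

A Beta(α, β) prior with s successes and f failures in binomial data gives a Beta(α+s, β+f) posterior.
Subtract the data counts: 24−7=17, 15−3=12.

Beta(17, 12)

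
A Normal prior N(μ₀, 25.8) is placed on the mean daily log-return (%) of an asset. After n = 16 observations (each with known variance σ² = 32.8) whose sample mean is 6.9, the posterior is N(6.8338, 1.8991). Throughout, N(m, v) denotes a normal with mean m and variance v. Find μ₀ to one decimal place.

The posterior mean is a precision-weighted average: μ_n = (τ₀μ₀ + τ_data·x̄)/(τ₀+τ_data), with τ₀=1/σ₀² and τ_data=n/σ².
Here τ₀ = 1/25.8 = 0.038760 and τ_data = 16/32.8 = 0.487805, so τ_n = 0.526565.
Rearranging for μ₀: μ₀ = (μ_n·τ_n − τ_data·x̄)/τ₀ = (6.8338·0.526565 − 0.487805·6.9) / 0.038760 = 0.232585/0.038760 ≈ 6.0.

μ₀ = 6.0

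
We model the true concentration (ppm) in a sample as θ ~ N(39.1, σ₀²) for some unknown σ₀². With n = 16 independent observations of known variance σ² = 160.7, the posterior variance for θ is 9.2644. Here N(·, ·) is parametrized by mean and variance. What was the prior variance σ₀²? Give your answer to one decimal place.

Posterior precision equals prior precision plus data precision: 1/σ_n² = 1/σ₀² + n/σ².
So 1/σ₀² = 1/9.2644 − 16/160.7 = 0.107940 − 0.099564 = 0.008376.
Hence σ₀² = 1/0.008376 ≈ 119.4.

σ₀² = 119.4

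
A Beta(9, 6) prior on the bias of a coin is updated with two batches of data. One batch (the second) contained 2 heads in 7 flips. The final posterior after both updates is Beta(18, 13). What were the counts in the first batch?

Because Beta–binomial updating is additive in the counts, the combined data contributed (α_post−α_prior, β_post−β_prior) successes and failures.
Total across both batches: 18−9=9 heads, 13−6=7 tails.
Subtract the second batch: 9−2=7 heads and 7−5=2 tails.

7 heads and 2 tails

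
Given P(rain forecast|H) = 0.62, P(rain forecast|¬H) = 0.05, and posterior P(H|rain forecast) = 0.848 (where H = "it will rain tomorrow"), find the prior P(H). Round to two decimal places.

P(H) = 0.31

In odds form, posterior odds = prior odds × likelihood ratio, so prior odds = posterior odds ÷ LR.
Posterior odds = 0.848/(1−0.848) = 5.5789. LR = 0.62/0.05 = 12.4000.
Prior odds = 5.5789/12.4000 = 0.4499, so P(H) = 0.4499/(1+0.4499) ≈ 0.31.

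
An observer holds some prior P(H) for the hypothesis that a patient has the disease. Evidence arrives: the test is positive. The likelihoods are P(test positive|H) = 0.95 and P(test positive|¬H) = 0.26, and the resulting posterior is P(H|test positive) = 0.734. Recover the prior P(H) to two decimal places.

P(H) = 0.43

In odds form, posterior odds = prior odds × likelihood ratio, so prior odds = posterior odds ÷ LR.
Posterior odds = 0.734/(1−0.734) = 2.7594. LR = 0.95/0.26 = 3.6538.
Prior odds = 2.7594/3.6538 = 0.7552, so P(H) = 0.7552/(1+0.7552) ≈ 0.43.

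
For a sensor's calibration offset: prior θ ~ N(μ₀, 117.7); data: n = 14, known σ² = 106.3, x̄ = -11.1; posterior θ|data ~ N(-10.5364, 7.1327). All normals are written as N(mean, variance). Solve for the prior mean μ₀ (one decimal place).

μ₀ = -1.8

With known observation variance, the Normal–Normal posterior has precision τ_n = τ₀ + n/σ² and mean μ_n = (τ₀μ₀ + (n/σ²)x̄)/τ_n.
Here τ₀ = 1/117.7 = 0.008496 and τ_data = 14/106.3 = 0.131703, so τ_n = 0.140199.
Rearranging for μ₀: μ₀ = (μ_n·τ_n − τ_data·x̄)/τ₀ = (-10.5364·0.140199 − 0.131703·-11.1) / 0.008496 = -0.015289/0.008496 ≈ -1.8.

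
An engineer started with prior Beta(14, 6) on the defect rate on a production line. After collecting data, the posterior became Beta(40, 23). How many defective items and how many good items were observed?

26 defective items and 17 good items

A Beta(α, β) prior with s successes and f failures in binomial data gives a Beta(α+s, β+f) posterior.
Match parameters: s=40−14=26, f=23−6=17.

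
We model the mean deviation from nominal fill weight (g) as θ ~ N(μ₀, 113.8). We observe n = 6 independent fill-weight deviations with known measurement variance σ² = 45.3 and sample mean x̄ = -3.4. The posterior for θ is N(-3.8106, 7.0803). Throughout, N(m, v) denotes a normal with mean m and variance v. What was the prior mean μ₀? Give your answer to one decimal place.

μ₀ = -10.0

With known observation variance, the Normal–Normal posterior has precision τ_n = τ₀ + n/σ² and mean μ_n = (τ₀μ₀ + (n/σ²)x̄)/τ_n.
Here τ₀ = 1/113.8 = 0.008787 and τ_data = 6/45.3 = 0.132450, so τ_n = 0.141237.
Rearranging for μ₀: μ₀ = (μ_n·τ_n − τ_data·x̄)/τ₀ = (-3.8106·0.141237 − 0.132450·-3.4) / 0.008787 = -0.087868/0.008787 ≈ -10.0.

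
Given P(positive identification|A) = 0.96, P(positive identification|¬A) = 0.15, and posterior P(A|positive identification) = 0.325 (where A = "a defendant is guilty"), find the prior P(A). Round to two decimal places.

P(A) = 0.07

In odds form, posterior odds = prior odds × likelihood ratio, so prior odds = posterior odds ÷ LR.
Posterior odds = 0.325/(1−0.325) = 0.4815. LR = 0.96/0.15 = 6.4000.
Prior odds = 0.4815/6.4000 = 0.0752, so P(A) = 0.0752/(1+0.0752) ≈ 0.07.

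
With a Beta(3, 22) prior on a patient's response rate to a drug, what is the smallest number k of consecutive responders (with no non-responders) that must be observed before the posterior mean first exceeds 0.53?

k = 22

After k responders and 0 non-responders the posterior is Beta(3+k, 22), with mean (3+k)/(3+22+k).
Set (3+k)/(25+k) > 0.53 and solve: k > (0.53·25 − 3)/(1 − 0.53) = 21.809.
The smallest integer exceeding 21.809 is 22.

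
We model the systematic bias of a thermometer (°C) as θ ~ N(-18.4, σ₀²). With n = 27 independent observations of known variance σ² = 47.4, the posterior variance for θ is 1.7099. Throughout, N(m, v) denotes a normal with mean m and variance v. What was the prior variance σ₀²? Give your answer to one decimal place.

Posterior precision equals prior precision plus data precision: 1/σ_n² = 1/σ₀² + n/σ².
So 1/σ₀² = 1/1.7099 − 27/47.4 = 0.584830 − 0.569620 = 0.015210.
Hence σ₀² = 1/0.015210 ≈ 65.7.

σ₀² = 65.7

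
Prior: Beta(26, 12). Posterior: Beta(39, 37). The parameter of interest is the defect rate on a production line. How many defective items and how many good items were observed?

Under Beta–binomial conjugacy the posterior parameters are (a+s, b+f).
So s = 39 − 26 = 13 and f = 37 − 12 = 25.

13 defective items and 25 good items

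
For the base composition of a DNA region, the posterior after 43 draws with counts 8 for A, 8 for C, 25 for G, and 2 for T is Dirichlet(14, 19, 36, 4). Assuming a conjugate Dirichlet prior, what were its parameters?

Dirichlet(6, 11, 11, 2)

For a Dirichlet(α) prior with multinomial counts c, the posterior is Dirichlet(α + c) componentwise.
Subtract each count from the matching posterior parameter: 14−8=6, 19−8=11, 36−25=11, 4−2=2.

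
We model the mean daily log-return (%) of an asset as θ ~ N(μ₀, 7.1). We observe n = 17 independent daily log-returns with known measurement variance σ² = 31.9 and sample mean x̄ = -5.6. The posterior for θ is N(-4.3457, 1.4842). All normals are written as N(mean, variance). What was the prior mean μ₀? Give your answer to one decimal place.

With known observation variance, the Normal–Normal posterior has precision τ_n = τ₀ + n/σ² and mean μ_n = (τ₀μ₀ + (n/σ²)x̄)/τ_n.
Here τ₀ = 1/7.1 = 0.140845 and τ_data = 17/31.9 = 0.532915, so τ_n = 0.673760.
Rearranging for μ₀: μ₀ = (μ_n·τ_n − τ_data·x̄)/τ₀ = (-4.3457·0.673760 − 0.532915·-5.6) / 0.140845 = 0.056365/0.140845 ≈ 0.4.

μ₀ = 0.4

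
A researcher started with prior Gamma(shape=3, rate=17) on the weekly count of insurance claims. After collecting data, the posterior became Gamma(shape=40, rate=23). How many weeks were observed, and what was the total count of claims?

A Gamma(α, β) prior (rate parametrization) on a Poisson rate with n observations summing to S gives posterior Gamma(α+S, β+n).
Matching: Σxᵢ = 40 − 3 = 37 and n = 23 − 17 = 6.

n = 6 weeks with total 37 claims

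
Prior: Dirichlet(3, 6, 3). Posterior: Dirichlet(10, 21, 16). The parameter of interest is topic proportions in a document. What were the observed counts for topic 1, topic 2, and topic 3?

counts (7, 15, 13)

For a Dirichlet(α) prior with multinomial counts c, the posterior is Dirichlet(α + c) componentwise.
Counts are posterior − prior componentwise: 10−3=7, 21−6=15, 16−3=13.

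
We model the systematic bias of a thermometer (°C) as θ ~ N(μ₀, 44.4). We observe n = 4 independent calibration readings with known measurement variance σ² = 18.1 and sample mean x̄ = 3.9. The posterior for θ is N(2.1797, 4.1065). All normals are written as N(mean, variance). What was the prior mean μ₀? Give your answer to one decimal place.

With known observation variance, the Normal–Normal posterior has precision τ_n = τ₀ + n/σ² and mean μ_n = (τ₀μ₀ + (n/σ²)x̄)/τ_n.
Here τ₀ = 1/44.4 = 0.022523 and τ_data = 4/18.1 = 0.220994, so τ_n = 0.243517.
Rearranging for μ₀: μ₀ = (μ_n·τ_n − τ_data·x̄)/τ₀ = (2.1797·0.243517 − 0.220994·3.9) / 0.022523 = -0.331083/0.022523 ≈ -14.7.

μ₀ = -14.7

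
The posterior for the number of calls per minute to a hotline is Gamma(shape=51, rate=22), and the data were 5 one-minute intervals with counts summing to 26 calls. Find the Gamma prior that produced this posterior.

A Gamma(α, β) prior (rate parametrization) on a Poisson rate with n observations summing to S gives posterior Gamma(α+S, β+n).
So α = 51 − 26 = 25 and β = 22 − 5 = 17.

Gamma(shape=25, rate=17)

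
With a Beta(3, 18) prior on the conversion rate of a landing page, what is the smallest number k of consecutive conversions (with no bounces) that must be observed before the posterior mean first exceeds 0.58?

k = 22

After k conversions and 0 bounces the posterior is Beta(3+k, 18), with mean (3+k)/(3+18+k).
Set (3+k)/(21+k) > 0.58 and solve: k > (0.58·21 − 3)/(1 − 0.58) = 21.857.
The smallest integer exceeding 21.857 is 22, and checking k=22: (25)/(43) = 0.5814 > 0.58.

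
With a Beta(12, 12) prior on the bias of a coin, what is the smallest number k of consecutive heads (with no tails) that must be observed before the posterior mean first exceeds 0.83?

After k heads and 0 tails the posterior is Beta(12+k, 12), with mean (12+k)/(12+12+k).
Set (12+k)/(24+k) > 0.83 and solve: k > (0.83·24 − 12)/(1 − 0.83) = 46.588.
The smallest integer exceeding 46.588 is 47.

k = 47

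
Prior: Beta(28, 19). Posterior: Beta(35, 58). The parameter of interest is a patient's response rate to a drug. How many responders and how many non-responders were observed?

Beta is conjugate to the binomial likelihood: posterior = Beta(α+s, β+f).
So s = 35 − 28 = 7 and f = 58 − 19 = 39.

7 responders and 39 non-responders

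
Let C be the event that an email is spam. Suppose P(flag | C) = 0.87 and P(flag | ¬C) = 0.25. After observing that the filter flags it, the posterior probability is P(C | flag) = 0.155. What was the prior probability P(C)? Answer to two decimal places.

P(C) = 0.05

Bayes' rule in odds form gives O(C|E) = O(C)·[P(E|C)/P(E|¬C)], hence O(C) = O(C|E)/LR.
Posterior odds = 0.155/(1−0.155) = 0.1834. LR = 0.87/0.25 = 3.4800.
Prior odds = 0.1834/3.4800 = 0.0527, so P(C) = 0.0527/(1+0.0527) ≈ 0.05.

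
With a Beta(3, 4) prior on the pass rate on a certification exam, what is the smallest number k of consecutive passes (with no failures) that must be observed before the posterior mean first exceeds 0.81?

k = 15

After k passes and 0 failures the posterior is Beta(3+k, 4), with mean (3+k)/(3+4+k).
Set (3+k)/(7+k) > 0.81 and solve: k > (0.81·7 − 3)/(1 − 0.81) = 14.053.
The smallest integer exceeding 14.053 is 15, and checking k=15: (18)/(22) = 0.8182 > 0.81.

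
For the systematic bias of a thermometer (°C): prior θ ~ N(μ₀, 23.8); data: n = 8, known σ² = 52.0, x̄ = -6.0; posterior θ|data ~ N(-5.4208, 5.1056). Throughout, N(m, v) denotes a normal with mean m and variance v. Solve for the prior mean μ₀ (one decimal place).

μ₀ = -3.3

With known observation variance, the Normal–Normal posterior has precision τ_n = τ₀ + n/σ² and mean μ_n = (τ₀μ₀ + (n/σ²)x̄)/τ_n.
Here τ₀ = 1/23.8 = 0.042017 and τ_data = 8/52.0 = 0.153846, so τ_n = 0.195863.
Rearranging for μ₀: μ₀ = (μ_n·τ_n − τ_data·x̄)/τ₀ = (-5.4208·0.195863 − 0.153846·-6.0) / 0.042017 = -0.138658/0.042017 ≈ -3.3.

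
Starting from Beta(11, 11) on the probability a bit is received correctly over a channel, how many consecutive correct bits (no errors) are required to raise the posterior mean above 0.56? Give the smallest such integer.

k = 4

After k correct bits and 0 errors the posterior is Beta(11+k, 11), with mean (11+k)/(11+11+k).
Set (11+k)/(22+k) > 0.56 and solve: k > (0.56·22 − 11)/(1 − 0.56) = 3.000.
The smallest integer exceeding 3.000 is 4, and checking k=4: (15)/(26) = 0.5769 > 0.56.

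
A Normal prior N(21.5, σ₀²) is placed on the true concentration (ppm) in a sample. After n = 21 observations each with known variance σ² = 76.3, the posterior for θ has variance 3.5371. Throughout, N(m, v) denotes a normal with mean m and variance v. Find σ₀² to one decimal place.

Posterior precision equals prior precision plus data precision: 1/σ_n² = 1/σ₀² + n/σ².
So 1/σ₀² = 1/3.5371 − 21/76.3 = 0.282717 − 0.275229 = 0.007488.
Hence σ₀² = 1/0.007488 ≈ 133.5.

σ₀² = 133.5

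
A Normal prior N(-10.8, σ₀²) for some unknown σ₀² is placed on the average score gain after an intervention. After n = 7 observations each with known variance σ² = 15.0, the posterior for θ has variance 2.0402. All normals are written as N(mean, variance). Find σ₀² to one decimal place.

σ₀² = 42.6

For the Normal–Normal model with known σ², precisions add: τ_n = τ₀ + n/σ².
So 1/σ₀² = 1/2.0402 − 7/15.0 = 0.490148 − 0.466667 = 0.023481.
Hence σ₀² = 1/0.023481 ≈ 42.6.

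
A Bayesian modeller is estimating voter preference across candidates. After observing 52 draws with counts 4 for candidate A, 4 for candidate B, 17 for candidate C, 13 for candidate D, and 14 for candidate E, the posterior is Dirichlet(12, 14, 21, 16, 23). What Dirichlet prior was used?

Dirichlet(8, 10, 4, 3, 9)

For a Dirichlet(α) prior with multinomial counts c, the posterior is Dirichlet(α + c) componentwise.
Subtract each count from the matching posterior parameter: 12−4=8, 14−4=10, 21−17=4, 16−13=3, 23−14=9.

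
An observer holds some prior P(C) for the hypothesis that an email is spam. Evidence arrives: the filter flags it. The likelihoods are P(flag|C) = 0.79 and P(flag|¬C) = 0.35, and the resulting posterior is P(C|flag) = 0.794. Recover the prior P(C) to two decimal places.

In odds form, posterior odds = prior odds × likelihood ratio, so prior odds = posterior odds ÷ LR.
Posterior odds = 0.794/(1−0.794) = 3.8544. LR = 0.79/0.35 = 2.2571.
Prior odds = 3.8544/2.2571 = 1.7077, so P(C) = 1.7077/(1+1.7077) ≈ 0.63.

P(C) = 0.63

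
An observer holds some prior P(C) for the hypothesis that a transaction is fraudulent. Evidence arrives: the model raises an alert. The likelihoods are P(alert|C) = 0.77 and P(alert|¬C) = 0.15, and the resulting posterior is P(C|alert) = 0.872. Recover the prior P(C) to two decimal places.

P(C) = 0.57

In odds form, posterior odds = prior odds × likelihood ratio, so prior odds = posterior odds ÷ LR.
Posterior odds = 0.872/(1−0.872) = 6.8125. LR = 0.77/0.15 = 5.1333.
Prior odds = 6.8125/5.1333 = 1.3271, so P(C) = 1.3271/(1+1.3271) ≈ 0.57.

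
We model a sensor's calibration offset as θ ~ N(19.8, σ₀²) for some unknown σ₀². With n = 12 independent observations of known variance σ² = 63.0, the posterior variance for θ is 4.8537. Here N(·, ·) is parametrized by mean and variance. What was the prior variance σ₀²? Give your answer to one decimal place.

σ₀² = 64.3

For the Normal–Normal model with known σ², precisions add: τ_n = τ₀ + n/σ².
So 1/σ₀² = 1/4.8537 − 12/63.0 = 0.206028 − 0.190476 = 0.015552.
Hence σ₀² = 1/0.015552 ≈ 64.3.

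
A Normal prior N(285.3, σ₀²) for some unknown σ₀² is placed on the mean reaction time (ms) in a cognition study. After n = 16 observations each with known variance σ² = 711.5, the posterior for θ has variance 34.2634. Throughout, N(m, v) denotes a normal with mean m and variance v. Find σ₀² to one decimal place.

For the Normal–Normal model with known σ², precisions add: τ_n = τ₀ + n/σ².
So 1/σ₀² = 1/34.2634 − 16/711.5 = 0.029186 − 0.022488 = 0.006698.
Hence σ₀² = 1/0.006698 ≈ 149.3.

σ₀² = 149.3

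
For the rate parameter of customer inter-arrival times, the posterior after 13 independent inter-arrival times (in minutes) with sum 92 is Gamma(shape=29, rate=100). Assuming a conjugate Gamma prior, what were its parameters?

Gamma–exponential conjugacy: posterior shape = α + n, posterior rate = β + Σtᵢ.
So α = 29 − 13 = 16 and β = 100 − 92 = 8.

Gamma(shape=16, rate=8)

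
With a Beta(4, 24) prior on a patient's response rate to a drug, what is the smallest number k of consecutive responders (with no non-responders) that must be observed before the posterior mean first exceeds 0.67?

After k responders and 0 non-responders the posterior is Beta(4+k, 24), with mean (4+k)/(4+24+k).
Set (4+k)/(28+k) > 0.67 and solve: k > (0.67·28 − 4)/(1 − 0.67) = 44.727.
The smallest integer exceeding 44.727 is 45.

k = 45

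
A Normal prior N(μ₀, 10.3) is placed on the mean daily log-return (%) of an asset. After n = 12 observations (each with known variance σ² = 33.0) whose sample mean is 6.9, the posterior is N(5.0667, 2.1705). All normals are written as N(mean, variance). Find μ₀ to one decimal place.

μ₀ = -1.8

With known observation variance, the Normal–Normal posterior has precision τ_n = τ₀ + n/σ² and mean μ_n = (τ₀μ₀ + (n/σ²)x̄)/τ_n.
Here τ₀ = 1/10.3 = 0.097087 and τ_data = 12/33.0 = 0.363636, so τ_n = 0.460723.
Rearranging for μ₀: μ₀ = (μ_n·τ_n − τ_data·x̄)/τ₀ = (5.0667·0.460723 − 0.363636·6.9) / 0.097087 = -0.174743/0.097087 ≈ -1.8.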